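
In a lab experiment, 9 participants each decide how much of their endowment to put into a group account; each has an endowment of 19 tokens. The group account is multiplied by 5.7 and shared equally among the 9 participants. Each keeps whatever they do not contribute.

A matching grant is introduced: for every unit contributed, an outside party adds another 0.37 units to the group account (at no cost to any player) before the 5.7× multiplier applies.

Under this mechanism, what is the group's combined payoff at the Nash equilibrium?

With the mechanism, a contributed unit returns 5.7 × 1.37 / 9 = 0.8677 per unit of net cost — still below 1 — so contributing 0 remains dominant for every player.
Everyone keeps their endowment and the group total is 9 × 19 = 171.

171.00 tokens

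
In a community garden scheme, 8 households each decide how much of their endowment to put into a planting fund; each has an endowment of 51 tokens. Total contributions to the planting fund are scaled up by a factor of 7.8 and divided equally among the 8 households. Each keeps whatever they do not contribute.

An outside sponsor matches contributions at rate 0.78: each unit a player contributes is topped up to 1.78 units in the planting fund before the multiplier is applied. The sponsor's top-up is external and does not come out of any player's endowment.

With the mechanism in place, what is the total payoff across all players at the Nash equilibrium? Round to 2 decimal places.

5664.67 tokens

Under the mechanism each unit contributed yields 7.8 × 1.78 / 8 = 1.7355 back to its contributor per unit of net cost, which exceeds 1, making full contribution the dominant choice for everyone.
So the Nash equilibrium is full contribution by all 8; the group earns 7.8 × 1.78 × 408 = 5664.67.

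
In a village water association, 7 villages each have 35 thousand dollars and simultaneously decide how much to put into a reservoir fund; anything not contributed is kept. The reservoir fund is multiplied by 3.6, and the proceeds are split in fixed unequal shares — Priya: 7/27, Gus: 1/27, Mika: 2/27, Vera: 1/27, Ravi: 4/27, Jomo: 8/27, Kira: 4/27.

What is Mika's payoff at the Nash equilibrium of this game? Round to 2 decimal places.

Each unit j contributes comes back to j as 3.6 × (j's share), so j prefers to contribute only if that share exceeds 1/3.6 = 0.2778; otherwise keeping the unit dominates.
Jomo alone (share 8/27) is above the threshold, contributing 35; the remaining 6 contribute 0. Total contributed: 35.
Mika keeps 35 and receives 3.6 × 35 × 2/27 = 9.33 from the reservoir fund, for a payoff of 44.33.

44.33 thousand dollars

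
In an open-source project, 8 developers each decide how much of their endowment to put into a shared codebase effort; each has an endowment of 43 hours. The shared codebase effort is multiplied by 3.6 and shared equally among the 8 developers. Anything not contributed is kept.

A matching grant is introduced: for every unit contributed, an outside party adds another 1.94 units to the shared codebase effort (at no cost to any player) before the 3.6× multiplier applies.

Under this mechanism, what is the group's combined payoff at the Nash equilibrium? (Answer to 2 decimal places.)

With the mechanism, a contributed unit returns 3.6 × 2.94 / 8 = 1.3230 per unit of net cost to the contributor — now above 1 — so contributing fully is weakly dominant for every player.
At the Nash equilibrium everyone contributes 43. Group total payoff = 3.6 × 2.94 × 344 = 3640.90.

3640.90 hours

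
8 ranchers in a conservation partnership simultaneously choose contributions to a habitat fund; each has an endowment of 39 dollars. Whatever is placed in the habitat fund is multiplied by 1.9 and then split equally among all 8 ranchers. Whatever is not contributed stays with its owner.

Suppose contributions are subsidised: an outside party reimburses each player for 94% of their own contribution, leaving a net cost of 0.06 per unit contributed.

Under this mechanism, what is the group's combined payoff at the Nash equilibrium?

Under the mechanism each unit contributed yields (1.9/8) / 0.06 = 3.9583 back to its contributor per unit of net cost, which exceeds 1, making full contribution the dominant choice for everyone.
So the Nash equilibrium is full contribution by all 8; the group earns 8 × (39 × 0.94 + 1.9 × 39) = 886.08.

886.08 dollars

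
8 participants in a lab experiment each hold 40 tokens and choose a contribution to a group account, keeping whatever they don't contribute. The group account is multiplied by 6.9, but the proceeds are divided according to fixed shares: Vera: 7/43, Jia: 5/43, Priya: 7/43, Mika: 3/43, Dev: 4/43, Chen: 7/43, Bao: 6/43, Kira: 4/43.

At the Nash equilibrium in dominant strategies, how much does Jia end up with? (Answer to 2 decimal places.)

136.28 tokens

A player with share s gets back 6.9·s per unit contributed, so full contribution is dominant for anyone with s > 1/6.9 = 0.1449 and zero contribution is dominant for anyone below.
Vera, Priya and Chen are above the threshold, contributing 40 each; the remaining 5 contribute 0. Total contributed: 120.
Jia keeps 40 and receives 6.9 × 120 × 5/43 = 96.28 from the group account, for a payoff of 136.28.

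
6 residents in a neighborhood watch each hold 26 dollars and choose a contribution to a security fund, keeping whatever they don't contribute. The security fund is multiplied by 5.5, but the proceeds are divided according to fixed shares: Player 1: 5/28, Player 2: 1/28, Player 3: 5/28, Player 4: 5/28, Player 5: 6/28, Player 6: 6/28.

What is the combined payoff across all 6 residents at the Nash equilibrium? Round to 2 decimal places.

For player j, contributing a unit is worthwhile iff 5.5 × (j's share) ≥ 1, i.e. iff j's share is at least 0.1818.
Player 5 and Player 6 clear that bar, contributing 26 each; the remaining 4 contribute 0. Total contributed: 52.
The security fund pays out 5.5 × 52 = 286.00 in total (split across the unequal shares, but the aggregate is all that matters for the group sum).
The 4 free-riders keep 26 each, adding 104. Group total = 104 + 286.00 = 390.00.

390.00 dollars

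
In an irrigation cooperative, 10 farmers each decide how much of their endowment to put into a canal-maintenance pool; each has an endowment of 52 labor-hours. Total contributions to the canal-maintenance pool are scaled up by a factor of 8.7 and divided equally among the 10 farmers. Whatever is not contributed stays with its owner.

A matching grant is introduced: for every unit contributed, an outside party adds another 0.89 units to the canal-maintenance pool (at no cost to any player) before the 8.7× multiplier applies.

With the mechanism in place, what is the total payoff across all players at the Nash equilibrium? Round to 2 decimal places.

With the mechanism, a contributed unit returns 8.7 × 1.89 / 10 = 1.6443 per unit of net cost to the contributor — now above 1 — so contributing fully is weakly dominant for every player.
So the Nash equilibrium is full contribution by all 10; the group earns 8.7 × 1.89 × 520 = 8550.36.

8550.36 labor-hours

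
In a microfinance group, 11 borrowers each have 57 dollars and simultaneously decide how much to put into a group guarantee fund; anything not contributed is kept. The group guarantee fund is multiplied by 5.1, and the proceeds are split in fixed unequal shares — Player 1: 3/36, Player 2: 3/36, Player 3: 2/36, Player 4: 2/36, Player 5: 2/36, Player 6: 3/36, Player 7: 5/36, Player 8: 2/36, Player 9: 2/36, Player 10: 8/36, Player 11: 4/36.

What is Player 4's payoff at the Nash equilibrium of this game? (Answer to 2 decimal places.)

73.15 dollars

For player j, contributing a unit is worthwhile iff 5.1 × (j's share) ≥ 1, i.e. iff j's share is at least 0.1961.
The only share above 0.1961 is Player 10's 8/36, contributing 57; the remaining 10 contribute 0. Total contributed: 57.
Player 4 keeps 57 and receives 5.1 × 57 × 2/36 = 16.15 from the group guarantee fund, for a payoff of 73.15.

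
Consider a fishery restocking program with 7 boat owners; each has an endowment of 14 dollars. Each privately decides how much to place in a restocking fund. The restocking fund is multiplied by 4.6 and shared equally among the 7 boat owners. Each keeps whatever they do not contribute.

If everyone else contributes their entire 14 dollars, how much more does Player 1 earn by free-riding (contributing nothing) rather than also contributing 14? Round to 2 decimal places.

Switching from a contribution of 14 to 0 lets Player 1 keep an extra 14 dollars, but lowers the restocking fund by 14, which costs Player 1 their own share of that drop: 4.6/7 × 14 = 9.20.
Net gain = 14 − 9.20 = 4.80. The private return per contributed unit (0.6571) is below 1, so free-riding is indeed the best response regardless of what the others do.

4.80 dollars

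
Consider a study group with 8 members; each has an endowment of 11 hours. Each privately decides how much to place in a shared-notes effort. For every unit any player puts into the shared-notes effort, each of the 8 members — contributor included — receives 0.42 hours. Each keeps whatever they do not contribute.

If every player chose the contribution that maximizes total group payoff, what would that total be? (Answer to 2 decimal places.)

295.68 hours

Each contributed unit returns 3.360 to the group as a whole (0.42 to each of 8 players), which exceeds 1, so the social optimum is full contribution: group total = 3.360 × 88 = 295.68.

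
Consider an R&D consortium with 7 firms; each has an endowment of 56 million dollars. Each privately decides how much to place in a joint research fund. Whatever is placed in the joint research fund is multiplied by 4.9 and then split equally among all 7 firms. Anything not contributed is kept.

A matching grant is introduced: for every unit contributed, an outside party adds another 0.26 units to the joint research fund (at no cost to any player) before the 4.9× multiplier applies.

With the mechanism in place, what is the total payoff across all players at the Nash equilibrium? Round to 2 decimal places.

Even with the mechanism, each unit contributed returns only 4.9 × 1.26 / 7 = 0.8820 per unit of net cost, so contributing nothing is still dominant.
Everyone keeps their endowment and the group total is 7 × 56 = 392.

392.00 million dollars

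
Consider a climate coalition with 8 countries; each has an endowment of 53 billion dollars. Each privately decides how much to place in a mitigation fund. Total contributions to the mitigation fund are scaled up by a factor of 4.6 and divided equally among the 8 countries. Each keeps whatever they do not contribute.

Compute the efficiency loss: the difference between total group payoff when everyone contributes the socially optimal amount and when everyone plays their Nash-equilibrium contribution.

Each contributed unit returns 4.6/8 = 0.5750 to its contributor — below 1 — so contributing 0 is dominant for every player. At the Nash equilibrium everyone keeps their 53, and the group total is 8 × 53 = 424.
Each contributed unit returns 4.600 to the group as a whole (0.5750 to each of 8 players), which exceeds 1, so the social optimum is full contribution: group total = 4.600 × 424 = 1950.40.
Efficiency loss = 1950.40 − 424 = 1526.40.

1526.40 billion dollars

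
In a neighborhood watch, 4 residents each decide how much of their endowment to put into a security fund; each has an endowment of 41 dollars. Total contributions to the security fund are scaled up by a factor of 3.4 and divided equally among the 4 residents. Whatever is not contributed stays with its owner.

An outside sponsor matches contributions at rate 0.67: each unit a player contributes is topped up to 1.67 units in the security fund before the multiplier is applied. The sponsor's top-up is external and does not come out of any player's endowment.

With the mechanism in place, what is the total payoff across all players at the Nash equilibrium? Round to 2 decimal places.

Under the mechanism each unit contributed yields 3.4 × 1.67 / 4 = 1.4195 back to its contributor per unit of net cost, which exceeds 1, making full contribution the dominant choice for everyone.
So the Nash equilibrium is full contribution by all 4; the group earns 3.4 × 1.67 × 164 = 931.19.

931.19 dollars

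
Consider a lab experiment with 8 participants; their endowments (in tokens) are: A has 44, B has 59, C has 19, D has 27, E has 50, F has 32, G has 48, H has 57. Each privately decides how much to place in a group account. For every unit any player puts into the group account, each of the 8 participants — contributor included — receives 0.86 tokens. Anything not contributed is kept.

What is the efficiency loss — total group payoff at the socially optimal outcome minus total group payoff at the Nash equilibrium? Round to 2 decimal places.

The private return per contributed unit is 0.86 < 1 for everyone, so the Nash equilibrium is zero contribution and the group total is Σ E_j = 44 + 59 + 19 + 27 + 50 + 32 + 48 + 57 = 336.
Each contributed unit returns 6.880 to the group, so the social optimum is full contribution by everyone: group total = 6.880 × 336 = 2311.68.
Efficiency loss = (6.880 − 1) × 336 = 1975.68.

1975.68 tokens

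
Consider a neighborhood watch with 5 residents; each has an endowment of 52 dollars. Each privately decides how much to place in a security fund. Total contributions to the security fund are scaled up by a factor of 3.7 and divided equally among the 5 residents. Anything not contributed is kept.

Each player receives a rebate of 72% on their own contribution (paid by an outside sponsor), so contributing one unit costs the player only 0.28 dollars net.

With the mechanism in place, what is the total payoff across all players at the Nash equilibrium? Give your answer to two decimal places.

1149.20 dollars

With the mechanism, a contributed unit returns (3.7/5) / 0.28 = 2.6429 per unit of net cost to the contributor — now above 1 — so contributing fully is weakly dominant for every player.
So the Nash equilibrium is full contribution by all 5; the group earns 5 × (52 × 0.72 + 3.7 × 52) = 1149.20.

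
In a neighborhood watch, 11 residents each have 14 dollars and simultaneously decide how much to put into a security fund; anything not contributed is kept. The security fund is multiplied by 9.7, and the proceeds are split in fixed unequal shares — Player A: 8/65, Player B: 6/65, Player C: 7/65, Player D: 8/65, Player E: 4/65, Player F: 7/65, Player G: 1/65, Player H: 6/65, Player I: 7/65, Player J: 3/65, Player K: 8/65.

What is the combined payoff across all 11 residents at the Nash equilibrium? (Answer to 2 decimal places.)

884.80 dollars

For player j, contributing a unit is worthwhile iff 9.7 × (j's share) ≥ 1, i.e. iff j's share is at least 0.1031.
Player A, Player C, Player D, Player F, Player I and Player K are above the threshold, contributing 14 each; the remaining 5 contribute 0. Total contributed: 84.
The security fund pays out 9.7 × 84 = 814.80 in total (split across the unequal shares, but the aggregate is all that matters for the group sum).
The 5 free-riders keep 14 each, adding 70. Group total = 70 + 814.80 = 884.80.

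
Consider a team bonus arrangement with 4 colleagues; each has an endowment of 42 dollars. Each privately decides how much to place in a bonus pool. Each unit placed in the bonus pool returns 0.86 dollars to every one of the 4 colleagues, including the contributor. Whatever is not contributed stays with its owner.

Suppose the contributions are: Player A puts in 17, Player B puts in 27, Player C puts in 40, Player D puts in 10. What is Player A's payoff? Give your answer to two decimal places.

Total contributed: 17 + 27 + 40 + 10 = 94.
Each receives 0.86 × 94 = 80.84 from the bonus pool.
Player A keeps 42 − 17 = 25, so Player A's payoff is 25 + 80.84 = 105.84.

105.84 dollars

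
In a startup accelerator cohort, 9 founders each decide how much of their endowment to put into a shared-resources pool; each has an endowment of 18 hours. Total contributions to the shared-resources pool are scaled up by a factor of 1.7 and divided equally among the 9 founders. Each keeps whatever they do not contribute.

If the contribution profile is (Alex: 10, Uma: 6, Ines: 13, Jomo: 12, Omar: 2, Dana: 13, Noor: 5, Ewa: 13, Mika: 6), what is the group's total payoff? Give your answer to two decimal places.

Total contributed: 10 + 6 + 13 + 12 + 2 + 13 + 5 + 13 + 6 = 80; total kept: 9 × 18 − 80 = 82.
The shared-resources pool pays out 1.7 × 80 = 136.00 in aggregate.
Group total = 82 + 136.00 = 218.00.

218.00 hours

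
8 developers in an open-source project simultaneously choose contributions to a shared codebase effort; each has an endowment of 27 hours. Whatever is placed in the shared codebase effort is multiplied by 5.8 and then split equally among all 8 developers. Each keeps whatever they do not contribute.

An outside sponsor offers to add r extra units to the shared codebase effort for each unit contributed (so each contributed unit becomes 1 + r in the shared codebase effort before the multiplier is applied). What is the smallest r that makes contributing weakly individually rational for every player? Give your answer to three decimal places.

0.379

With matching at rate r, one contributed unit becomes (1 + r) in the shared codebase effort and returns 5.8 × (1 + r) / 8 to the contributor.
Setting this equal to 1: 1 + r = 8/5.8 = 1.3793.
So the minimum matching rate is r = 1.3793 − 1 = 0.379.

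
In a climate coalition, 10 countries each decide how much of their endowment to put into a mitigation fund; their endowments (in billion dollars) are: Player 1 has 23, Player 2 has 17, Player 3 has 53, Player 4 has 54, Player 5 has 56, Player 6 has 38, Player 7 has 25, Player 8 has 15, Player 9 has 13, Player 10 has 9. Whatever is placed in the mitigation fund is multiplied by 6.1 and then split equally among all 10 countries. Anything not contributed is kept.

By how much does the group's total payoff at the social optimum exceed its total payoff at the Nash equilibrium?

The private return per contributed unit is 6.1/10 = 0.6100 < 1 for every player regardless of endowment, so the Nash equilibrium is zero contribution and the group total is Σ E_j = 23 + 17 + 53 + 54 + 56 + 38 + 25 + 15 + 13 + 9 = 303.
Each contributed unit returns 6.100 to the group, so the social optimum is full contribution by everyone: group total = 6.100 × 303 = 1848.30.
Efficiency loss = (6.100 − 1) × 303 = 1545.30.

1545.30 billion dollars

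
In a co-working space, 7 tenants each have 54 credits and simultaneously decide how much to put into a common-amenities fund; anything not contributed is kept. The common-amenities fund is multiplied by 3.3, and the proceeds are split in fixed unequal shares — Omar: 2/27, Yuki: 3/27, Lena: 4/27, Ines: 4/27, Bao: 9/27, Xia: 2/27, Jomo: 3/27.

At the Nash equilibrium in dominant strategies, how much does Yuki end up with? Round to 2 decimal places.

Each unit j contributes comes back to j as 3.3 × (j's share), so j prefers to contribute only if that share exceeds 1/3.3 = 0.3030; otherwise keeping the unit dominates.
Bao alone (share 9/27) is above the threshold, contributing 54; the remaining 6 contribute 0. Total contributed: 54.
Yuki keeps 54 and receives 3.3 × 54 × 3/27 = 19.80 from the common-amenities fund, for a payoff of 73.80.

73.80 credits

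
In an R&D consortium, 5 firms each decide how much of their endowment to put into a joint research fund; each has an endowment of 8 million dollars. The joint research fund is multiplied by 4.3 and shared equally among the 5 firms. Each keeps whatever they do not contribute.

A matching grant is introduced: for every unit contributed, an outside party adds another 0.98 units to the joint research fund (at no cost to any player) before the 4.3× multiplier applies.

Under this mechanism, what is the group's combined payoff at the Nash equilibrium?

340.56 million dollars

With the mechanism, a contributed unit returns 4.3 × 1.98 / 5 = 1.7028 per unit of net cost to the contributor — now above 1 — so contributing fully is weakly dominant for every player.
So the Nash equilibrium is full contribution by all 5; the group earns 4.3 × 1.98 × 40 = 340.56.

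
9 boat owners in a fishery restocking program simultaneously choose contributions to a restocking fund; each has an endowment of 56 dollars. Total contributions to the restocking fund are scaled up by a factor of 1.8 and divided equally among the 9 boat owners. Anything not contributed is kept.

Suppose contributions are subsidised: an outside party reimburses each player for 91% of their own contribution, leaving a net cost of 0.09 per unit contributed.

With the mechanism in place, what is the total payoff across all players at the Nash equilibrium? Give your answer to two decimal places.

1365.84 dollars

The effective private return per unit is now (1.8/9) / 0.09 = 2.2222 > 1, so every player's dominant strategy flips to full contribution.
So the Nash equilibrium is full contribution by all 9; the group earns 9 × (56 × 0.91 + 1.8 × 56) = 1365.84.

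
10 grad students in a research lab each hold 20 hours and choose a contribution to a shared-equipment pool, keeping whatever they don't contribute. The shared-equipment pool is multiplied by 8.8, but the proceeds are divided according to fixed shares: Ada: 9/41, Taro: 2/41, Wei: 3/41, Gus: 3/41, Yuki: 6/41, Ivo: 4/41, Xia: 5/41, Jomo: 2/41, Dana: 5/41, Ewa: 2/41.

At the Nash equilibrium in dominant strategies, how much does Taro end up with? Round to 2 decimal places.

Each unit j contributes comes back to j as 8.8 × (j's share), so j prefers to contribute only if that share exceeds 1/8.8 = 0.1136; otherwise keeping the unit dominates.
The shares above 0.1136 belong to Ada, Yuki, Xia and Dana, contributing 20 each; the remaining 6 contribute 0. Total contributed: 80.
Taro keeps 20 and receives 8.8 × 80 × 2/41 = 34.34 from the shared-equipment pool, for a payoff of 54.34.

54.34 hours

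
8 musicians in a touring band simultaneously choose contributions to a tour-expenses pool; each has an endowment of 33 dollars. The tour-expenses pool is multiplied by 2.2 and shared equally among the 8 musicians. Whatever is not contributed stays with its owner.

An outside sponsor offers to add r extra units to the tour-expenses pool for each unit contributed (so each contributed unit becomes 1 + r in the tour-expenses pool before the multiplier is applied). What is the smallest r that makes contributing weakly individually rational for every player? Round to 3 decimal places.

With matching at rate r, one contributed unit becomes (1 + r) in the tour-expenses pool and returns 2.2 × (1 + r) / 8 to the contributor.
Setting this equal to 1: 1 + r = 8/2.2 = 3.6364.
So the minimum matching rate is r = 3.6364 − 1 = 2.636.

2.636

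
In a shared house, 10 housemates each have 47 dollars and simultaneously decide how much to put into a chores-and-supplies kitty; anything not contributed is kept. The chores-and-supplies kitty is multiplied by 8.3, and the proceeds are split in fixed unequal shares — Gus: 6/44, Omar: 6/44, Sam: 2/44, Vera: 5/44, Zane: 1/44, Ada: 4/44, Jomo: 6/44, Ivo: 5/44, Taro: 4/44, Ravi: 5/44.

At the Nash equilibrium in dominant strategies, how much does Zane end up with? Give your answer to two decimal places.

Each unit j contributes comes back to j as 8.3 × (j's share), so j prefers to contribute only if that share exceeds 1/8.3 = 0.1205; otherwise keeping the unit dominates.
The shares above 0.1205 belong to Gus, Omar and Jomo, contributing 47 each; the remaining 7 contribute 0. Total contributed: 141.
Zane keeps 47 and receives 8.3 × 141 × 1/44 = 26.60 from the chores-and-supplies kitty, for a payoff of 73.60.

73.60 dollars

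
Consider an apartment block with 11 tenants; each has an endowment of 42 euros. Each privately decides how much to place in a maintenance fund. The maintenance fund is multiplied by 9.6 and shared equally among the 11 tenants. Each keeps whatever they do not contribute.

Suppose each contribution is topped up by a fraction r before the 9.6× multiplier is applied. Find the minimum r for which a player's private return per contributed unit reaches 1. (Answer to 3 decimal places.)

With matching at rate r, one contributed unit becomes (1 + r) in the maintenance fund and returns 9.6 × (1 + r) / 11 to the contributor.
Setting this equal to 1: 1 + r = 11/9.6 = 1.1458.
So the minimum matching rate is r = 1.1458 − 1 = 0.146.

0.146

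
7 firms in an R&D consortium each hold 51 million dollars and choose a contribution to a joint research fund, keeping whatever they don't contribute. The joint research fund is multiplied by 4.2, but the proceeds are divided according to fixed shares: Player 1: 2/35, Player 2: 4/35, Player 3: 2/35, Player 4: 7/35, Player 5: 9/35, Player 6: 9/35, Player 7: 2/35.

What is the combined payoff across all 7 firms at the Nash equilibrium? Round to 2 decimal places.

683.40 million dollars

A player with share s gets back 4.2·s per unit contributed, so full contribution is dominant for anyone with s > 1/4.2 = 0.2381 and zero contribution is dominant for anyone below.
Player 5 and Player 6 clear that bar, contributing 51 each; the remaining 5 contribute 0. Total contributed: 102.
The joint research fund pays out 4.2 × 102 = 428.40 in total (split across the unequal shares, but the aggregate is all that matters for the group sum).
The 5 free-riders keep 51 each, adding 255. Group total = 255 + 428.40 = 683.40.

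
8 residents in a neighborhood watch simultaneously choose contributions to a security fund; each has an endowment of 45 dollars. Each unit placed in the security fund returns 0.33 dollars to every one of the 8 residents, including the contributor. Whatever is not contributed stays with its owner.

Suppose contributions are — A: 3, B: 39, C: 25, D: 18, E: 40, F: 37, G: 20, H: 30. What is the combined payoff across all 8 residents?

707.68 dollars

Total contributed: 3 + 39 + 25 + 18 + 40 + 37 + 20 + 30 = 212; total kept: 8 × 45 − 212 = 148.
The security fund pays out 0.33 × 8 × 212 = 559.68 in aggregate.
Group total = 148 + 559.68 = 707.68.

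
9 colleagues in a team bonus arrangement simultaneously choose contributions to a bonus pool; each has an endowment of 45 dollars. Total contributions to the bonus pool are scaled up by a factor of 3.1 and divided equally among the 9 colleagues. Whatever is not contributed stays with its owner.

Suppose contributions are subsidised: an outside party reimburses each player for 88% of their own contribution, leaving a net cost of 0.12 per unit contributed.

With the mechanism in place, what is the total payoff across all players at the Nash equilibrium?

With the mechanism, a contributed unit returns (3.1/9) / 0.12 = 2.8704 per unit of net cost to the contributor — now above 1 — so contributing fully is weakly dominant for every player.
So the Nash equilibrium is full contribution by all 9; the group earns 9 × (45 × 0.88 + 3.1 × 45) = 1611.90.

1611.90 dollars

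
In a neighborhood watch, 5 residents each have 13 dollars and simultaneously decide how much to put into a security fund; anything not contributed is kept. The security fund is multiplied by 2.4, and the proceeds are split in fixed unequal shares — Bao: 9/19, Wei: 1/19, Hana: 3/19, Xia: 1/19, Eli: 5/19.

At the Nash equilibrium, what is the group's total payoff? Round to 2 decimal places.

For player j, contributing a unit is worthwhile iff 2.4 × (j's share) ≥ 1, i.e. iff j's share is at least 0.4167.
The only share above 0.4167 is Bao's 9/19, contributing 13; the remaining 4 contribute 0. Total contributed: 13.
The security fund pays out 2.4 × 13 = 31.20 in total (split across the unequal shares, but the aggregate is all that matters for the group sum).
The 4 free-riders keep 13 each, adding 52. Group total = 52 + 31.20 = 83.20.

83.20 dollars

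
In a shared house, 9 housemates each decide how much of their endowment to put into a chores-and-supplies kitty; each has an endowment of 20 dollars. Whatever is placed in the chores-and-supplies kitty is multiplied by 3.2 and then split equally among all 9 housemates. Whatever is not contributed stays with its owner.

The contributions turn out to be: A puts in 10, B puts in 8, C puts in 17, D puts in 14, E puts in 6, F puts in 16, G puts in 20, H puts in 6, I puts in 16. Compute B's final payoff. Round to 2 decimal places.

Total contributed: 10 + 8 + 17 + 14 + 6 + 16 + 20 + 6 + 16 = 113.
Each receives 3.2 × 113 / 9 = 40.18 from the chores-and-supplies kitty.
B keeps 20 − 8 = 12, so B's payoff is 12 + 40.18 = 52.18.

52.18 dollars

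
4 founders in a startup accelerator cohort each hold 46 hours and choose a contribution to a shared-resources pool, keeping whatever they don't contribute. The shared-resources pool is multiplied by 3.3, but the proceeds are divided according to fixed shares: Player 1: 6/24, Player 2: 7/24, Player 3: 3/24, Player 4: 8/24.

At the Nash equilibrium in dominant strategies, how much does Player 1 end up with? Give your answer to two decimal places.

83.95 hours

A player with share s gets back 3.3·s per unit contributed, so full contribution is dominant for anyone with s > 1/3.3 = 0.3030 and zero contribution is dominant for anyone below.
Only Player 4 (8/24) clears that bar, contributing 46; the remaining 3 contribute 0. Total contributed: 46.
Player 1 keeps 46 and receives 3.3 × 46 × 6/24 = 37.95 from the shared-resources pool, for a payoff of 83.95.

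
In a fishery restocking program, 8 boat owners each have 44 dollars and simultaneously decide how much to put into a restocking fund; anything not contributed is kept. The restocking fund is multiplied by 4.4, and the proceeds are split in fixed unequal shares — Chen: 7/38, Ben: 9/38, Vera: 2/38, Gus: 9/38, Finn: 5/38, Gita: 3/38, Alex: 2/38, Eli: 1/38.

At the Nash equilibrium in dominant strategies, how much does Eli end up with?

A player with share s gets back 4.4·s per unit contributed, so full contribution is dominant for anyone with s > 1/4.4 = 0.2273 and zero contribution is dominant for anyone below.
The shares above 0.2273 belong to Ben and Gus, contributing 44 each; the remaining 6 contribute 0. Total contributed: 88.
Eli keeps 44 and receives 4.4 × 88 × 1/38 = 10.19 from the restocking fund, for a payoff of 54.19.

54.19 dollars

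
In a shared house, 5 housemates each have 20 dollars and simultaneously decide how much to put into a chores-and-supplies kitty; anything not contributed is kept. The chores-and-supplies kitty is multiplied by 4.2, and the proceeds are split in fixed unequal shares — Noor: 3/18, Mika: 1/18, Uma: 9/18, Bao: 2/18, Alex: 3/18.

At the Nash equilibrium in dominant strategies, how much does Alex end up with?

Player j's private return per contributed unit is 4.2 × (j's share). Contributing is weakly dominant for j when that share is at least 1/4.2 = 0.2381, and contributing 0 is dominant otherwise.
Uma alone (share 9/18) is above the threshold, contributing 20; the remaining 4 contribute 0. Total contributed: 20.
Alex keeps 20 and receives 4.2 × 20 × 3/18 = 14.00 from the chores-and-supplies kitty, for a payoff of 34.00.

34.00 dollars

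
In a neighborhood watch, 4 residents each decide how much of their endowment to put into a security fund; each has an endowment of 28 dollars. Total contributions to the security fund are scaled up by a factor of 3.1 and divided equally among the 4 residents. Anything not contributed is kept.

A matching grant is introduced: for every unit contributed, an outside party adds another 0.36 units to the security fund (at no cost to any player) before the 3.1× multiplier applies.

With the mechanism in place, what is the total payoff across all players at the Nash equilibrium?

472.19 dollars

The effective private return per unit is now 3.1 × 1.36 / 4 = 1.0540 > 1, so every player's dominant strategy flips to full contribution.
So the Nash equilibrium is full contribution by all 4; the group earns 3.1 × 1.36 × 112 = 472.19.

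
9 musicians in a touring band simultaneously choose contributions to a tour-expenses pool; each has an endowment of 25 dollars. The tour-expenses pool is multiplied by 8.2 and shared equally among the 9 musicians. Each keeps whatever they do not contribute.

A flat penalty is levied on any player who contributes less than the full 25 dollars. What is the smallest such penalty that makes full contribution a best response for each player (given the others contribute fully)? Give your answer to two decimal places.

Given the others contribute fully, the best deviation is to contribute 0 (any partial contribution still incurs the fine and gives up units whose private return 0.9111 is below 1).
Deviating from 25 to 0 saves 25 dollars but forfeits the deviator's share of the drop in the tour-expenses pool: 8.2/9 × 25 = 22.78.
So the deviation gain is 25 − 22.78 = 2.22, and the fine must be at least 2.22 dollars to wipe it out.

2.22 dollars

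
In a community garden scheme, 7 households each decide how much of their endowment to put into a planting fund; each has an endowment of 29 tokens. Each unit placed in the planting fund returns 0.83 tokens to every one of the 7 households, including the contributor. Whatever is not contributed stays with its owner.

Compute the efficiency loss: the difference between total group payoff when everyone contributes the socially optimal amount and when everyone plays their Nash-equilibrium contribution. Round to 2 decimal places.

The private return per contributed unit is 0.83 < 1, so contributing 0 is dominant for every player. At the Nash equilibrium everyone keeps their 29, and the group total is 7 × 29 = 203.
Each contributed unit returns 5.810 to the group as a whole (0.83 to each of 7 players), which exceeds 1, so the social optimum is full contribution: group total = 5.810 × 203 = 1179.43.
Efficiency loss = 1179.43 − 203 = 976.43.

976.43 tokens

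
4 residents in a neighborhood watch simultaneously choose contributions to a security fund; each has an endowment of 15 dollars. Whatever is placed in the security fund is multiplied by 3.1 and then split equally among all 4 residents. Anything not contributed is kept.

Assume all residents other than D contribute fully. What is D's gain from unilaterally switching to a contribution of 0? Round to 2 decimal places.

3.38 dollars

Switching from a contribution of 15 to 0 lets D keep an extra 15 dollars, but lowers the security fund by 15, which costs D their own share of that drop: 3.1/4 × 15 = 11.62.
Net gain = 15 − 11.62 = 3.38. The private return per contributed unit (0.7750) is below 1, so free-riding is indeed the best response regardless of what the others do.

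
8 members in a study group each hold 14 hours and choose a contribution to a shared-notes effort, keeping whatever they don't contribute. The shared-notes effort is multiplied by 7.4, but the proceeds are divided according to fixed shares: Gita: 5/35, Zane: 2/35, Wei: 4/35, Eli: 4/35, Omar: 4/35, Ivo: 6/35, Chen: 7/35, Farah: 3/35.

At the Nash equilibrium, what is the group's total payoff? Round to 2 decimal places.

380.80 hours

Each unit j contributes comes back to j as 7.4 × (j's share), so j prefers to contribute only if that share exceeds 1/7.4 = 0.1351; otherwise keeping the unit dominates.
The shares above 0.1351 belong to Gita, Ivo and Chen, contributing 14 each; the remaining 5 contribute 0. Total contributed: 42.
The shared-notes effort pays out 7.4 × 42 = 310.80 in total (split across the unequal shares, but the aggregate is all that matters for the group sum).
The 5 free-riders keep 14 each, adding 70. Group total = 70 + 310.80 = 380.80.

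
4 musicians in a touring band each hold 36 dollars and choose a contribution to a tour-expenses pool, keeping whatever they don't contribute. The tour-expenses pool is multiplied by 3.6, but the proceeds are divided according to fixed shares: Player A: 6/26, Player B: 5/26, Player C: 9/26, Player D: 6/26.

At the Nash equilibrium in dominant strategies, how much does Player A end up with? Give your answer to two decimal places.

A player with share s gets back 3.6·s per unit contributed, so full contribution is dominant for anyone with s > 1/3.6 = 0.2778 and zero contribution is dominant for anyone below.
Player C alone (share 9/26) is above the threshold, contributing 36; the remaining 3 contribute 0. Total contributed: 36.
Player A keeps 36 and receives 3.6 × 36 × 6/26 = 29.91 from the tour-expenses pool, for a payoff of 65.91.

65.91 dollars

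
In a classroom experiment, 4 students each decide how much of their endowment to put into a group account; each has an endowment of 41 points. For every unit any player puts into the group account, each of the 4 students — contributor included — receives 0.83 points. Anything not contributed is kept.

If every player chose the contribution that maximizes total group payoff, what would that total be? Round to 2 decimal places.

544.48 points

Each contributed unit returns 3.320 to the group as a whole (0.83 to each of 4 players), which exceeds 1, so the social optimum is full contribution: group total = 3.320 × 164 = 544.48.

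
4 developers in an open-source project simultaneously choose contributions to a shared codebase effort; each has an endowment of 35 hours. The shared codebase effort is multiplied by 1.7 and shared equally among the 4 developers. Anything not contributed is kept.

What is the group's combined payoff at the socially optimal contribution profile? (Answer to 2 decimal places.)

238.00 hours

Each contributed unit returns 1.700 to the group as a whole (0.4250 to each of 4 players), which exceeds 1, so the social optimum is full contribution: group total = 1.700 × 140 = 238.00.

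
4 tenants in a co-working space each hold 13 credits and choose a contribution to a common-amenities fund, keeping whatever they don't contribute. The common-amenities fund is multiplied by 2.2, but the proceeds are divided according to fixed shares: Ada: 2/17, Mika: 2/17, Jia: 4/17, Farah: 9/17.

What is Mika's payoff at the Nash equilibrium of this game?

16.36 credits

A player with share s gets back 2.2·s per unit contributed, so full contribution is dominant for anyone with s > 1/2.2 = 0.4545 and zero contribution is dominant for anyone below.
Farah alone (share 9/17) is above the threshold, contributing 13; the remaining 3 contribute 0. Total contributed: 13.
Mika keeps 13 and receives 2.2 × 13 × 2/17 = 3.36 from the common-amenities fund, for a payoff of 16.36.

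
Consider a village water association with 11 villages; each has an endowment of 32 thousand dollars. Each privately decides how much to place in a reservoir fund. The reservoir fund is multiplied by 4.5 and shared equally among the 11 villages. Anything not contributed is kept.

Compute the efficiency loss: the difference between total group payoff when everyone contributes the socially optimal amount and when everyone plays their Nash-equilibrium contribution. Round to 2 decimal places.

Each contributed unit returns 4.5/11 = 0.4091 to its contributor — below 1 — so contributing 0 is dominant for every player. At the Nash equilibrium everyone keeps their 32, and the group total is 11 × 32 = 352.
Each contributed unit returns 4.500 to the group as a whole (0.4091 to each of 11 players), which exceeds 1, so the social optimum is full contribution: group total = 4.500 × 352 = 1584.00.
Efficiency loss = 1584.00 − 352 = 1232.00.

1232.00 thousand dollars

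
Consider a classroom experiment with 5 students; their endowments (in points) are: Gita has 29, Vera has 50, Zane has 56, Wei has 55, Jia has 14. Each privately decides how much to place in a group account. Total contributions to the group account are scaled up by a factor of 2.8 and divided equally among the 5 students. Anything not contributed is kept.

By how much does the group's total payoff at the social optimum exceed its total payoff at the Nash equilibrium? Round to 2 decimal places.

367.20 points

The private return per contributed unit is 2.8/5 = 0.5600 < 1 for every player regardless of endowment, so the Nash equilibrium is zero contribution and the group total is Σ E_j = 29 + 50 + 56 + 55 + 14 = 204.
Each contributed unit returns 2.800 to the group, so the social optimum is full contribution by everyone: group total = 2.800 × 204 = 571.20.
Efficiency loss = (2.800 − 1) × 204 = 367.20.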